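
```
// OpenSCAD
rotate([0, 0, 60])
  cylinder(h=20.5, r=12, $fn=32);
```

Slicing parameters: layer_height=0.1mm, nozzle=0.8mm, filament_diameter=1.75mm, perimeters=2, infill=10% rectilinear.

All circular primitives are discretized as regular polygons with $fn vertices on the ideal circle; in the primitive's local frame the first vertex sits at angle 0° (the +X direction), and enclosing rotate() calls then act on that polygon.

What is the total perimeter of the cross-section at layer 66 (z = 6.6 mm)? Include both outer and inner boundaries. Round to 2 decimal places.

At z = 6.6 mm: the r=12 cylinder contributes a regular 32-gon of circumradius 12 (perimeter = 2·32·12.000·sin(180°/32) = 75.28 mm); (rotated 60° about Z; rotation is an isometry so areas/perimeters/island counts are preserved). Overall, the cross-section is a single solid region. Total boundary length (outer) = 75.28 mm.

75.28 mm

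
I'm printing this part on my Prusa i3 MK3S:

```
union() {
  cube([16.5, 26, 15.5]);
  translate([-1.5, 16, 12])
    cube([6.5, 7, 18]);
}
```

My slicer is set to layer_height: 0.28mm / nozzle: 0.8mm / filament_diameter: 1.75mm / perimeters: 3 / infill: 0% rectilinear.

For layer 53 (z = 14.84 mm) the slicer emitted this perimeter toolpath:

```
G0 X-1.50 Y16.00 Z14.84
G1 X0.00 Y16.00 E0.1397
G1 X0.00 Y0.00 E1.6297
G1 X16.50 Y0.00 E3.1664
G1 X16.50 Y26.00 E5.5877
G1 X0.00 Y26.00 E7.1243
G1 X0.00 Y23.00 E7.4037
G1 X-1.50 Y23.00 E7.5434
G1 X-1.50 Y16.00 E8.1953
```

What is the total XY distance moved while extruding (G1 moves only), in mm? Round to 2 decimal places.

Sum the Euclidean lengths of each G1 segment: total = 88.00 mm.

88.00 mm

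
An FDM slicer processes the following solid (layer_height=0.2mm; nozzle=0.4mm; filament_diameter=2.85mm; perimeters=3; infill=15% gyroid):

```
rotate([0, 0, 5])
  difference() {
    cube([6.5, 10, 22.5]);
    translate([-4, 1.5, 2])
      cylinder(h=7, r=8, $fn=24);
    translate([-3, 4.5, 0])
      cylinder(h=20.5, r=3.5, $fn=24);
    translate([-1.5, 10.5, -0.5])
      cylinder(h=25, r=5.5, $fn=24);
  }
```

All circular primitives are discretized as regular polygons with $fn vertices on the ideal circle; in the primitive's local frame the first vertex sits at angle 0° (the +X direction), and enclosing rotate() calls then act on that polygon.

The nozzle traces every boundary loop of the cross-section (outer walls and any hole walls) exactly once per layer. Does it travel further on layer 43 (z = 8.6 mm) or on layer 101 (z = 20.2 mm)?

Layer 43 (z = 8.6): the cube (footprint 6.5×10) is included at this height (perimeter 33.00 mm); the r=8 cylinder at (-4, 1.5) contributes a regular 24-gon of circumradius 8 (perimeter = 2·24·8.000·sin(180°/24) = 50.12 mm); the r=3.5 cylinder at (-3, 4.5) contributes a regular 24-gon of circumradius 3.5 (perimeter = 2·24·3.500·sin(180°/24) = 21.93 mm); the cylinder at (-1.5, 10.5): section is a regular 24-gon, circumradius r=5.5 (perimeter = 2·24·5.500·sin(180°/24) = 34.46 mm); Subtracting the remaining from the first: starting from the 6.5×10 cube, the r=8 cylinder at (-4, 1.5) partially overlaps it — only the 25.12 mm² overlap (of its 198.77 mm²) is removed, clipping the outline; the r=3.5 cylinder at (-3, 4.5) misses the remaining region (no effect); the r=5.5 cylinder at (-1.5, 10.5) partially overlaps it — only the 9.44 mm² overlap (of its 93.95 mm²) is removed, clipping the outline — boundary = 26.21 mm; (whole slice rotated 5° about Z — lengths, areas and connectivity unchanged). So its perimeter = 26.21 mm. Layer 101 (z = 20.2): the cube is present — its section is the full 6.5×10 rectangle (perimeter 33.00 mm); the cylinder at (-4, 1.5) is not intersected at this z (z outside [2, 9]); the cylinder at (-3, 4.5): section is a regular 24-gon, circumradius r=3.5 (perimeter = 2·24·3.500·sin(180°/24) = 21.93 mm); the r=5.5 cylinder at (-1.5, 10.5) contributes a regular 24-gon of circumradius 5.5 (perimeter = 2·24·5.500·sin(180°/24) = 34.46 mm); After the difference (first − rest): starting from the 6.5×10 cube, the r=3.5 cylinder at (-3, 4.5) partially overlaps it — only the 1.15 mm² overlap (of its 38.05 mm²) is removed, clipping the outline; the r=5.5 cylinder at (-1.5, 10.5) partially overlaps it — only the 13.19 mm² overlap (of its 93.95 mm²) is removed, clipping the outline — boundary = 30.72 mm; (rotated 5° about Z; rotation is an isometry so areas/perimeters/island counts are preserved). So its perimeter = 30.72 mm. Layer 101 is larger (30.72 vs 26.21 mm).

layer 101 (z = 20.2 mm)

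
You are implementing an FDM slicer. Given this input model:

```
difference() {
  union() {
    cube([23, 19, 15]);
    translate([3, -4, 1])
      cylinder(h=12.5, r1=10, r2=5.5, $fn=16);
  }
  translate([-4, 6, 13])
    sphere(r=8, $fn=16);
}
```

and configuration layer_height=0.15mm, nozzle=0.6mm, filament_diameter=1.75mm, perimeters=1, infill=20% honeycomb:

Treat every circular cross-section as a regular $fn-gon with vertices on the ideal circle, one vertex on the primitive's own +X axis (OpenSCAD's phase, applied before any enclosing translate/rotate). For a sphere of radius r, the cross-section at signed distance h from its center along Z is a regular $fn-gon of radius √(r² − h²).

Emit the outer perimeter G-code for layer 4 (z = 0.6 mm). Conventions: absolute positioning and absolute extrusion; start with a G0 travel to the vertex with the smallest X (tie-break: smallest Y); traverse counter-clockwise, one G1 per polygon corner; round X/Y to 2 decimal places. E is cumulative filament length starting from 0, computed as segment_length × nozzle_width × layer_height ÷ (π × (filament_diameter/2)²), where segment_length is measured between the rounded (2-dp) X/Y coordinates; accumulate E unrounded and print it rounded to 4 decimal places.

G0 X0.00 Y0.00 Z0.60
G1 X23.00 Y0.00 E0.8606
G1 X23.00 Y19.00 E1.5715
G1 X0.00 Y19.00 E2.4321
G1 X0.00 Y0.00 E3.1431

At z = 0.6 mm: the 23×19 cube contributes its full rectangle; the cone at (3, -4) is absent (z outside [1, 13.5]); Combining (union): only the 23×19 cube is present, so the union is just that shape — 1 connected region; the sphere at (-4, 6) does not reach this height (|z−center|=12.400 > r=8); Taking the first minus the rest: none of the subtracted shapes is present at this height, so that combined region is unchanged — 1 connected region. The outline is a single polygon with 4 vertices. Extrusion per mm of travel: 0.6 × 0.15 / (π × 0.875²) = 0.037418. Accumulating E over each segment gives final E = 3.1431.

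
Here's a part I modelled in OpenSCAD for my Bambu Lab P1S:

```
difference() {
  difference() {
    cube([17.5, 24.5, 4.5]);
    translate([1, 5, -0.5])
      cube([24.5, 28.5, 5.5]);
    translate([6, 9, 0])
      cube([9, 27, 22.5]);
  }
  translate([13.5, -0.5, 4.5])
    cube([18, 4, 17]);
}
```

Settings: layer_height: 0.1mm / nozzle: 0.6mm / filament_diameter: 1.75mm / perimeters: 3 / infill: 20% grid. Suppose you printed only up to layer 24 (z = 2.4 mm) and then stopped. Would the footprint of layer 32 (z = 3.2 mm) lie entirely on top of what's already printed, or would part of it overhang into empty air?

entirely on top

Compare the two slices. At z = 2.4: the cube (footprint 17.5×24.5) is included at this height (area 428.75 mm²); the 24.5×28.5 cube at (1, 5) contributes its full rectangle (area 698.25 mm²); the 9×27 cube at (6, 9) contributes its full rectangle (area 243.00 mm²); After the difference (first − rest): starting from the 17.5×24.5 cube (428.75 mm²), the 24.5×28.5 cube at (1, 5) partially overlaps it — only the 321.75 mm² overlap (of its 698.25 mm²) is removed, clipping the outline; the 9×27 cube at (6, 9) misses the remaining region (no effect) — area = 107.00 mm²; the cube at (13.5, -0.5) does not reach this height (z outside [4.5, 21.5]); Subtracting the remaining from the first: none of the subtracted shapes is present at this height, so that combined region is unchanged — area = 107.00 mm². At z = 3.2: the 17.5×24.5 cube contributes its full rectangle (area 428.75 mm²); the 24.5×28.5 cube at (1, 5) contributes its full rectangle (area 698.25 mm²); the cube at (6, 9) is present — its section is the full 9×27 rectangle (area 243.00 mm²); After the difference (first − rest): starting from the 17.5×24.5 cube (428.75 mm²), the 24.5×28.5 cube at (1, 5) partially overlaps it — only the 321.75 mm² overlap (of its 698.25 mm²) is removed, clipping the outline; the 9×27 cube at (6, 9) misses the remaining region (no effect) — area = 107.00 mm²; the cube at (13.5, -0.5) is absent (z outside [4.5, 21.5]); Subtracting the remaining from the first: none of the subtracted shapes is present at this height, so that combined region is unchanged — area = 107.00 mm². Checking containment: the cross-section at z = 3.2 is a subset of the cross-section at z = 2.4.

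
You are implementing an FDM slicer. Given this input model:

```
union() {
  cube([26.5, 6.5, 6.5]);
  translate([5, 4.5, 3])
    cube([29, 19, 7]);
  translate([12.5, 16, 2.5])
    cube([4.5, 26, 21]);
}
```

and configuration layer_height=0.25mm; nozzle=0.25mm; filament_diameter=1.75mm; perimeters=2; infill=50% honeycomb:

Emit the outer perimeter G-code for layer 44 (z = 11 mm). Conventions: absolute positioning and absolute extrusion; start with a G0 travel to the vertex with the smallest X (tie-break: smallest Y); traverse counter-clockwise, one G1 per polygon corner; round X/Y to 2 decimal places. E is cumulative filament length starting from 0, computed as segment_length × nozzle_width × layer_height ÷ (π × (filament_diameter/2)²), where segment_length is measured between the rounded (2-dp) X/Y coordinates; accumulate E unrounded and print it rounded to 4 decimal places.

G0 X12.50 Y16.00 Z11.00
G1 X17.00 Y16.00 E0.1169
G1 X17.00 Y42.00 E0.7925
G1 X12.50 Y42.00 E0.9095
G1 X12.50 Y16.00 E1.5851

At z = 11 mm: the cube is not intersected at this z (z outside [0, 6.5]); the cube at (5, 4.5) is not intersected at this z (z outside [3, 10]); the cube at (12.5, 16) is present — its section is the full 4.5×26 rectangle; Taking the union: only the 4.5×26 cube at (12.5, 16) is present, so the union is just that shape — 1 connected region. The outline is a single polygon with 4 vertices. Extrusion per mm of travel: 0.25 × 0.25 / (π × 0.875²) = 0.025984. Accumulating E over each segment gives final E = 1.5851.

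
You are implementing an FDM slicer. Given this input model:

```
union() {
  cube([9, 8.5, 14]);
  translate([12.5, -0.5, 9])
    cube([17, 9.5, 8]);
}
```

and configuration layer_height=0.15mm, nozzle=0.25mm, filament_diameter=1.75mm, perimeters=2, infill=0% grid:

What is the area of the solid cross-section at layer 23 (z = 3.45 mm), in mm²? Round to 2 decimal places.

76.50 mm²

At z = 3.45 mm: the 9×8.5 cube contributes its full rectangle (area 76.50 mm²); the cube at (12.5, -0.5) does not reach this height (z outside [9, 17]); Taking the union: only the 9×8.5 cube is present, so the union is just that shape — area = 76.50 mm². Overall, the cross-section is a single solid region. Net area = 76.50 mm².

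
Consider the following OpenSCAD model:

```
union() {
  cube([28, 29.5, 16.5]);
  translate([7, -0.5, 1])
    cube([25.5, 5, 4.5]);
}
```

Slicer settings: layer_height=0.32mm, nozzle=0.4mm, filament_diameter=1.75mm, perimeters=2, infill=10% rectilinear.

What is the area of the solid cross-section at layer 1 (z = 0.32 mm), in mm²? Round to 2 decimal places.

826.00 mm²

At z = 0.32 mm: the 28×29.5 cube contributes its full rectangle (area 826.00 mm²); the cube at (7, -0.5) is absent (z outside [1, 5.5]); Taking the union: only the 28×29.5 cube is present, so the union is just that shape — area = 826.00 mm². Overall, the cross-section is a single solid region. Net area = 826.00 mm².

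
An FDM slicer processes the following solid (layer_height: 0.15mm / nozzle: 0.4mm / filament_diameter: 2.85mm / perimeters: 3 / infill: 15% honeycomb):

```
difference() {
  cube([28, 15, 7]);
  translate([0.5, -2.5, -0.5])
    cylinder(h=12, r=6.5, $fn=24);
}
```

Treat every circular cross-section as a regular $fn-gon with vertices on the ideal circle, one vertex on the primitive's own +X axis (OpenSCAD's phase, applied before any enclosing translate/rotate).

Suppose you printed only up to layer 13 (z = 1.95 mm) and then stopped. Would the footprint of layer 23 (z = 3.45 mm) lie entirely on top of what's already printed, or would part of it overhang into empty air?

entirely on top

Compare the two slices. At z = 1.95: the cube is present — its section is the full 28×15 rectangle (area 420.00 mm²); the r=6.5 cylinder at (0.5, -2.5) contributes a regular 24-gon of circumradius 6.5 (area = (24/2)·6.500²·sin(360°/24) = 131.22 mm²); After the difference (first − rest): starting from the 28×15 cube (420.00 mm²), the r=6.5 cylinder at (0.5, -2.5) partially overlaps it — only the 19.04 mm² overlap (of its 131.22 mm²) is removed, clipping the outline — area = 400.96 mm². At z = 3.45: the cube is present — its section is the full 28×15 rectangle (area 420.00 mm²); the r=6.5 cylinder at (0.5, -2.5) contributes a regular 24-gon of circumradius 6.5 (area = (24/2)·6.500²·sin(360°/24) = 131.22 mm²); After the difference (first − rest): starting from the 28×15 cube (420.00 mm²), the r=6.5 cylinder at (0.5, -2.5) partially overlaps it — only the 19.04 mm² overlap (of its 131.22 mm²) is removed, clipping the outline — area = 400.96 mm². Checking containment: the cross-section at z = 3.45 is a subset of the cross-section at z = 1.95.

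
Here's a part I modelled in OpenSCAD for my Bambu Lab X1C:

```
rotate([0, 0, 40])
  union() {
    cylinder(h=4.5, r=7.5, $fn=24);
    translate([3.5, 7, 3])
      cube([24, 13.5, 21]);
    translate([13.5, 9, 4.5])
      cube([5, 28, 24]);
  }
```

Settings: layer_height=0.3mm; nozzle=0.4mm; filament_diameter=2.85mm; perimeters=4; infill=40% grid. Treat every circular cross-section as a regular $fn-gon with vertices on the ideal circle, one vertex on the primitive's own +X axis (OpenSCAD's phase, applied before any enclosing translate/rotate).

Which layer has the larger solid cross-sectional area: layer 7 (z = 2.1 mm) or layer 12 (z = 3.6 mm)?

layer 12 (z = 3.6 mm)

Layer 7 (z = 2.1): the r=7.5 cylinder contributes a regular 24-gon of circumradius 7.5 (area = (24/2)·7.500²·sin(360°/24) = 174.70 mm²); the cube at (3.5, 7) is absent (z outside [3, 24]); the cube at (13.5, 9) is absent (z outside [4.5, 28.5]); Merging all regions: only the r=7.5 cylinder is present, so the union is just that shape — area = 174.70 mm²; (rotated 40° about Z; rotation is an isometry so areas/perimeters/island counts are preserved). So its area = 174.70 mm². Layer 12 (z = 3.6): the r=7.5 cylinder gives a regular 24-gon of circumradius 7.5 (constant along its height) (area = (24/2)·7.500²·sin(360°/24) = 174.70 mm²); the cube at (3.5, 7) (footprint 24×13.5) is included at this height (area 324.00 mm²); the cube at (13.5, 9) is absent (z outside [4.5, 28.5]); Merging all regions: the 2 present regions are separate (no shared area or edge), so areas and boundary lengths simply add and each stays a separate island — area = 498.70 mm²; (whole slice rotated 40° about Z — lengths, areas and connectivity unchanged). So its area = 498.70 mm². Layer 12 is larger (498.70 vs 174.70 mm²).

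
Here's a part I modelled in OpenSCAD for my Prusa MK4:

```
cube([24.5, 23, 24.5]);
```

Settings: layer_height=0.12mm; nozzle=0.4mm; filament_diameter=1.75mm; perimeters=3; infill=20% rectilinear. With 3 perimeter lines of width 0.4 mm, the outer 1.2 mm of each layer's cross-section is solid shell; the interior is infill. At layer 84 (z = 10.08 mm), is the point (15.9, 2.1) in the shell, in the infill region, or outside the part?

infill

At z = 10.08 mm: the cube is present — its section is the full 24.5×23 rectangle. Overall, the cross-section is a single solid region. The nearest boundary edge runs (0.00, 0.00)→(24.50, 0.00); distance from the point to it = 2.10 mm. The point is inside the cross-section and 2.10 mm from the nearest boundary — more than the 1.2 mm shell width (3 × 0.4), so it's in the infill interior.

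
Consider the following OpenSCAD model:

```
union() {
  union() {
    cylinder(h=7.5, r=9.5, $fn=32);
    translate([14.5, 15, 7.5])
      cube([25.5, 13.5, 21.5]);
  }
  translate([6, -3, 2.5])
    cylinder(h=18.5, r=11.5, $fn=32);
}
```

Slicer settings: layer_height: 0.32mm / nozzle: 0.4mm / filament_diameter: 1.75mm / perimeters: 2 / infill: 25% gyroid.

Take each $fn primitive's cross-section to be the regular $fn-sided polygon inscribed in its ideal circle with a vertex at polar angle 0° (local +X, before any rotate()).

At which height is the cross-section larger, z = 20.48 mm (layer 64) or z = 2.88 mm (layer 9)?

Layer 64 (z = 20.48): the cylinder is absent (z outside [0, 7.5]); the cube at (14.5, 15) is present — its section is the full 25.5×13.5 rectangle (area 344.25 mm²); Taking the union: only the 25.5×13.5 cube at (14.5, 15) is present, so the union is just that shape — area = 344.25 mm²; the r=11.5 cylinder at (6, -3) gives a regular 32-gon of circumradius 11.5 (constant along its height) (area = (32/2)·11.500²·sin(360°/32) = 412.81 mm²); Merging all regions: the 2 present regions are separate (no shared area or edge), so areas and boundary lengths simply add and each stays a separate island — area = 757.06 mm². So its area = 757.06 mm². Layer 9 (z = 2.88): the r=9.5 cylinder contributes a regular 32-gon of circumradius 9.5 (area = (32/2)·9.500²·sin(360°/32) = 281.71 mm²); the cube at (14.5, 15) is not intersected at this z (z outside [7.5, 29]); Combining (union): only the r=9.5 cylinder is present, so the union is just that shape — area = 281.71 mm²; the r=11.5 cylinder at (6, -3) gives a regular 32-gon of circumradius 11.5 (constant along its height) (area = (32/2)·11.500²·sin(360°/32) = 412.81 mm²); Merging all regions: the regions partially overlap — summed areas 694.52 mm² minus the doubly-counted overlap 202.73 mm² gives 491.79 mm² — area = 491.79 mm². So its area = 491.79 mm². Layer 64 is larger (757.06 vs 491.79 mm²).

layer 64 (z = 20.48 mm)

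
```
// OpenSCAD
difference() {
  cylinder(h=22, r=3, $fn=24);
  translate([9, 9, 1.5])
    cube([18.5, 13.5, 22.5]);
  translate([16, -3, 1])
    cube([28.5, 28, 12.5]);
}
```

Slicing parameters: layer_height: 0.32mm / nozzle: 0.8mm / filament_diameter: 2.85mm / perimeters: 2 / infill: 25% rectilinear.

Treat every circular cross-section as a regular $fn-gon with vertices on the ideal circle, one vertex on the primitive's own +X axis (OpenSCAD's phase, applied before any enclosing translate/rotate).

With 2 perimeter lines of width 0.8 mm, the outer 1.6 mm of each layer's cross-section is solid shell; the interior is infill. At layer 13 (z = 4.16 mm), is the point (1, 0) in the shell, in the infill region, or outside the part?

infill

At z = 4.16 mm: the cylinder: section is a regular 24-gon, circumradius r=3; the 18.5×13.5 cube at (9, 9) contributes its full rectangle; the cube at (16, -3) is present — its section is the full 28.5×28 rectangle; Taking the first minus the rest: starting from the r=3 cylinder, the 18.5×13.5 cube at (9, 9) misses the remaining region (no effect); the 28.5×28 cube at (16, -3) misses the remaining region (no effect) — 1 connected region. Overall, the cross-section is a single solid region. The nearest boundary edge runs (2.90, 0.78)→(3.00, 0.00); distance from the point to it = 1.98 mm. The point is inside the cross-section and 1.98 mm from the nearest boundary — more than the 1.6 mm shell width (2 × 0.8), so it's in the infill interior.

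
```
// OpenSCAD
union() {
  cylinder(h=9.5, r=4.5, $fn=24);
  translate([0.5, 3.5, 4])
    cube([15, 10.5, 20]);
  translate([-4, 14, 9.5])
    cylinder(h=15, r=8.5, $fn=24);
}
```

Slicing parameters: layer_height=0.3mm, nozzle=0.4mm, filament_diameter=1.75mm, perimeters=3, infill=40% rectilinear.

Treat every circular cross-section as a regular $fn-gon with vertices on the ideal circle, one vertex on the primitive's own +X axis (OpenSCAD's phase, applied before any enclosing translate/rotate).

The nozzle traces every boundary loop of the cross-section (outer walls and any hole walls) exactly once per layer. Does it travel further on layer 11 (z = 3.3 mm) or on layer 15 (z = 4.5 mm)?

Layer 11 (z = 3.3): the cylinder: section is a regular 24-gon, circumradius r=4.5 (perimeter = 2·24·4.500·sin(180°/24) = 28.19 mm); the cube at (0.5, 3.5) is absent (z outside [4, 24]); the cylinder at (-4, 14) is not intersected at this z (z outside [9.5, 24.5]); Merging all regions: only the r=4.5 cylinder is present, so the union is just that shape — boundary = 28.19 mm. So its perimeter = 28.19 mm. Layer 15 (z = 4.5): the r=4.5 cylinder gives a regular 24-gon of circumradius 4.5 (constant along its height) (perimeter = 2·24·4.500·sin(180°/24) = 28.19 mm); the 15×10.5 cube at (0.5, 3.5) contributes its full rectangle (perimeter 51.00 mm); the cylinder at (-4, 14) does not reach this height (z outside [9.5, 24.5]); Combining (union): the regions partially overlap (shared area 1.37 mm²), so the edge portions inside another operand are dropped and the merged outline is re-measured after clipping — boundary = 73.49 mm. So its perimeter = 73.49 mm. Layer 15 is larger (73.49 vs 28.19 mm).

layer 15 (z = 4.5 mm)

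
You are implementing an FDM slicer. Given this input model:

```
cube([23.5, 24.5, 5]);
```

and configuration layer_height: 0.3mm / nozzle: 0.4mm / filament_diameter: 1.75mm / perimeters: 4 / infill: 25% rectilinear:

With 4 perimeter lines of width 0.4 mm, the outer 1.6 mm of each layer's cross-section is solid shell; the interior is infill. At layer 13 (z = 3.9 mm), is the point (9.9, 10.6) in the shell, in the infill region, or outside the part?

At z = 3.9 mm: the 23.5×24.5 cube contributes its full rectangle. Overall, the cross-section is a single solid region. The nearest boundary edge runs (0.00, 24.50)→(0.00, 0.00); distance from the point to it = 9.90 mm. The point is inside the cross-section and 9.90 mm from the nearest boundary — more than the 1.6 mm shell width (4 × 0.4), so it's in the infill interior.

infill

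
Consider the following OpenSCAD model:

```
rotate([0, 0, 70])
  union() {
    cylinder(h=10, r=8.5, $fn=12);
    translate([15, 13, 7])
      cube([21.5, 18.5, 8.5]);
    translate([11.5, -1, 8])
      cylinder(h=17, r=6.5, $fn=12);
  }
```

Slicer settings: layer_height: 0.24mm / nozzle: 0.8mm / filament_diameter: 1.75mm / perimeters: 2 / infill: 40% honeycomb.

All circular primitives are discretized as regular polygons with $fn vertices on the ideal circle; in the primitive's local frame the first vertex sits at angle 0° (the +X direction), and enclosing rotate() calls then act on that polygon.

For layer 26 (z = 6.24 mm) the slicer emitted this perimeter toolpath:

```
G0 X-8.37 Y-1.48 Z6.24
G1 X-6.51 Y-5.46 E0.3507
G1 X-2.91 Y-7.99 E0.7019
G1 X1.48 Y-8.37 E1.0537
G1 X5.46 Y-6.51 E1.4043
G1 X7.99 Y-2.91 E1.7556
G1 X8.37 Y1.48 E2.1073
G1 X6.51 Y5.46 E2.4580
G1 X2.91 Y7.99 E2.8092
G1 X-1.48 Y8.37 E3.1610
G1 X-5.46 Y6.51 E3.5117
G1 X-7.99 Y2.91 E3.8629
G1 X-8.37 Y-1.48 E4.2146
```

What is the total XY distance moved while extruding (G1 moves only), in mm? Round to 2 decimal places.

Sum the Euclidean lengths of each G1 segment: total = 52.80 mm.

52.80 mm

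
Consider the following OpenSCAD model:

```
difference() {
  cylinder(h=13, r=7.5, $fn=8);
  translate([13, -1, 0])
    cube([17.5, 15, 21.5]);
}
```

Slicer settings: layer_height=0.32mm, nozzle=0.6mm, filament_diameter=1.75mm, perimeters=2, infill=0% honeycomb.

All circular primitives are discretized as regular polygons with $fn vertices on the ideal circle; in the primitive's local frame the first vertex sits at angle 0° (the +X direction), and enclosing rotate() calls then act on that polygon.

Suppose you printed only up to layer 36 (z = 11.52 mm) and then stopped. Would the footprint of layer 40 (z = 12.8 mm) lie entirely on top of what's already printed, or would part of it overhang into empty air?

Compare the two slices. At z = 11.52: the r=7.5 cylinder gives a regular 8-gon of circumradius 7.5 (constant along its height) (area = (8/2)·7.500²·sin(360°/8) = 159.10 mm²); the cube at (13, -1) (footprint 17.5×15) is included at this height (area 262.50 mm²); Subtracting the remaining from the first: starting from the r=7.5 cylinder (159.10 mm²), the 17.5×15 cube at (13, -1) misses the remaining region (no effect) — area = 159.10 mm². At z = 12.8: the cylinder: section is a regular 8-gon, circumradius r=7.5 (area = (8/2)·7.500²·sin(360°/8) = 159.10 mm²); the 17.5×15 cube at (13, -1) contributes its full rectangle (area 262.50 mm²); Taking the first minus the rest: starting from the r=7.5 cylinder (159.10 mm²), the 17.5×15 cube at (13, -1) misses the remaining region (no effect) — area = 159.10 mm². Checking containment: the cross-section at z = 12.8 is a subset of the cross-section at z = 11.52.

entirely on top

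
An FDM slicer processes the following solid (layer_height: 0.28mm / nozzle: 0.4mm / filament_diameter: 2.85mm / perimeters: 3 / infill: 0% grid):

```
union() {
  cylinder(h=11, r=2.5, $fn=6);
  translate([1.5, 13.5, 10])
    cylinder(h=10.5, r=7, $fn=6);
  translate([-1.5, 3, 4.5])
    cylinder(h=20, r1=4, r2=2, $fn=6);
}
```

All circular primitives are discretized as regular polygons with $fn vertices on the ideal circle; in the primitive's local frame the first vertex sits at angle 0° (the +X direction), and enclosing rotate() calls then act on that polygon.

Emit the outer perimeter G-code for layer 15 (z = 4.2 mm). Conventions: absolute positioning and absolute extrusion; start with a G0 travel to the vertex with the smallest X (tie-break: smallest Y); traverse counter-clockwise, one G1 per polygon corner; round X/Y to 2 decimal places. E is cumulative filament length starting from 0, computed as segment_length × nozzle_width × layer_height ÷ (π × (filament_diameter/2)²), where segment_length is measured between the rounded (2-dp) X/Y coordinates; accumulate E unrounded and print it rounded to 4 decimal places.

At z = 4.2 mm: the cylinder: section is a regular 6-gon, circumradius r=2.5; the cylinder at (1.5, 13.5) does not reach this height (z outside [10, 20.5]); the cone at (-1.5, 3) is absent (z outside [4.5, 24.5]); Combining (union): only the r=2.5 cylinder is present, so the union is just that shape — 1 connected region. The outline is a single polygon with 6 vertices. Extrusion per mm of travel: 0.4 × 0.28 / (π × 1.425²) = 0.017557. Accumulating E over each segment gives final E = 0.2636.

G0 X-2.50 Y0.00 Z4.20
G1 X-1.25 Y-2.17 E0.0440
G1 X1.25 Y-2.17 E0.0879
G1 X2.50 Y0.00 E0.1318
G1 X1.25 Y2.17 E0.1758
G1 X-1.25 Y2.17 E0.2197
G1 X-2.50 Y0.00 E0.2636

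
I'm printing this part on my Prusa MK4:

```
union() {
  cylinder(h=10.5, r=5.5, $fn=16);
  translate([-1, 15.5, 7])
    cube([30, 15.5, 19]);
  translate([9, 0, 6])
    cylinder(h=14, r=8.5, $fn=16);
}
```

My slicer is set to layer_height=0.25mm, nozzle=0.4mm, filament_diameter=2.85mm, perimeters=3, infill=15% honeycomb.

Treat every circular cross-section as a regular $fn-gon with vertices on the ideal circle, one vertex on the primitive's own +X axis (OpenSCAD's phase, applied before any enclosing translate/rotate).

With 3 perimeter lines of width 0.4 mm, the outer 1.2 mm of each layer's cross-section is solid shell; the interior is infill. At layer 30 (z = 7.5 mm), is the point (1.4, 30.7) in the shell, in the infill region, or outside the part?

shell

At z = 7.5 mm: the r=5.5 cylinder contributes a regular 16-gon of circumradius 5.5; the cube at (-1, 15.5) (footprint 30×15.5) is included at this height; the r=8.5 cylinder at (9, 0) contributes a regular 16-gon of circumradius 8.5; Taking the union: the regions partially overlap (shared area 33.67 mm²), so overlapping operands fuse into one piece — 2 connected regions. Overall, the cross-section has 2 separate islands. The nearest boundary edge runs (-1.00, 31.00)→(29.00, 31.00); distance from the point to it = 0.30 mm. (Shell/infill is judged within the island containing the point — the largest one.) The point is inside the cross-section, 0.30 mm from the nearest boundary — within the 1.2 mm shell band (3 × 0.4).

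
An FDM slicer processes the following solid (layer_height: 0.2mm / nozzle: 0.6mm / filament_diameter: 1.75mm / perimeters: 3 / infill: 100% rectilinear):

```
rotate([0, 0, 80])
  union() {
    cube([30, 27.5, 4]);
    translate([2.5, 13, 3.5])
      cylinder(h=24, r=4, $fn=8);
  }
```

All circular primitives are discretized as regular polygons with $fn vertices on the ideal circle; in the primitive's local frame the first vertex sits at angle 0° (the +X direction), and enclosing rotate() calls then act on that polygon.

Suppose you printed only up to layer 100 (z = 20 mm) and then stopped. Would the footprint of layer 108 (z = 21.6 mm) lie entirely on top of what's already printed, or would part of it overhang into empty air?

Compare the two slices. At z = 20: the cube is absent (z outside [0, 4]); the r=4 cylinder at (2.5, 13) gives a regular 8-gon of circumradius 4 (constant along its height) (area = (8/2)·4.000²·sin(360°/8) = 45.25 mm²); Combining (union): only the r=4 cylinder at (2.5, 13) is present, so the union is just that shape — area = 45.25 mm²; (rotated 80° about Z; rotation is an isometry so areas/perimeters/island counts are preserved). At z = 21.6: the cube does not reach this height (z outside [0, 4]); the r=4 cylinder at (2.5, 13) gives a regular 8-gon of circumradius 4 (constant along its height) (area = (8/2)·4.000²·sin(360°/8) = 45.25 mm²); Combining (union): only the r=4 cylinder at (2.5, 13) is present, so the union is just that shape — area = 45.25 mm²; (whole slice rotated 80° about Z — lengths, areas and connectivity unchanged). Checking containment: the cross-section at z = 21.6 is a subset of the cross-section at z = 20.

entirely on top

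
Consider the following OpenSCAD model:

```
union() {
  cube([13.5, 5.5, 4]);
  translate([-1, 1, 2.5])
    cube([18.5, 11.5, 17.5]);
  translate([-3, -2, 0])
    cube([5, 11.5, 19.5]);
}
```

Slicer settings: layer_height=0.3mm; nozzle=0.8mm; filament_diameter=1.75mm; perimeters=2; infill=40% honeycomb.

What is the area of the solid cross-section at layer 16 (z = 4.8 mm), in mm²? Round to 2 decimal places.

244.75 mm²

At z = 4.8 mm: the cube is not intersected at this z (z outside [0, 4]); the cube at (-1, 1) (footprint 18.5×11.5) is included at this height (area 212.75 mm²); the cube at (-3, -2) is present — its section is the full 5×11.5 rectangle (area 57.50 mm²); Merging all regions: the regions partially overlap — summed areas 270.25 mm² minus the doubly-counted overlap 25.50 mm² gives 244.75 mm² — area = 244.75 mm². Overall, the cross-section is a single solid region. Net area = 244.75 mm².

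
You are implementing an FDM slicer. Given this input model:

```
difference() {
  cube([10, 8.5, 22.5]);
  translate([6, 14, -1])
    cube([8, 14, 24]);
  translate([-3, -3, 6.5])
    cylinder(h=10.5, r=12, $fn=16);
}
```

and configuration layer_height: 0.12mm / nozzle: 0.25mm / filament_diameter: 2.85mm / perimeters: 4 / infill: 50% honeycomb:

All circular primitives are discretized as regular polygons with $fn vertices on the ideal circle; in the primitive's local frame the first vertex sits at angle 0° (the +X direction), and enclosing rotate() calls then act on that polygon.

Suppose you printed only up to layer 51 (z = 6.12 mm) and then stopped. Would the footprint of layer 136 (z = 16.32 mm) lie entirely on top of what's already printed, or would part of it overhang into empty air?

entirely on top

Compare the two slices. At z = 6.12: the cube (footprint 10×8.5) is included at this height (area 85.00 mm²); the 8×14 cube at (6, 14) contributes its full rectangle (area 112.00 mm²); the cylinder at (-3, -3) does not reach this height (z outside [6.5, 17]); Taking the first minus the rest: starting from the 10×8.5 cube (85.00 mm²), the 8×14 cube at (6, 14) misses the remaining region (no effect) — area = 85.00 mm². At z = 16.32: the cube (footprint 10×8.5) is included at this height (area 85.00 mm²); the 8×14 cube at (6, 14) contributes its full rectangle (area 112.00 mm²); the r=12 cylinder at (-3, -3) gives a regular 16-gon of circumradius 12 (constant along its height) (area = (16/2)·12.000²·sin(360°/16) = 440.85 mm²); Subtracting the remaining from the first: starting from the 10×8.5 cube (85.00 mm²), the 8×14 cube at (6, 14) misses the remaining region (no effect); the r=12 cylinder at (-3, -3) partially overlaps it — only the 49.00 mm² overlap (of its 440.85 mm²) is removed, clipping the outline — area = 36.00 mm². Checking containment: the cross-section at z = 16.32 is a subset of the cross-section at z = 6.12.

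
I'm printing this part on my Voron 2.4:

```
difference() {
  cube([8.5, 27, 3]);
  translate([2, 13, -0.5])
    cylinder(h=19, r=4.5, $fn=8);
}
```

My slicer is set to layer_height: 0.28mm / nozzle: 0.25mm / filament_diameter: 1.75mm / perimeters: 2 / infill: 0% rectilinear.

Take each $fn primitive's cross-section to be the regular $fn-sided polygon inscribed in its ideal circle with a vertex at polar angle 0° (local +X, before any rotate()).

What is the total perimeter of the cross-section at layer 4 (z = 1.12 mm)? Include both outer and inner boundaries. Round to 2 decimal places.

At z = 1.12 mm: the 8.5×27 cube contributes its full rectangle (perimeter 71.00 mm); the r=4.5 cylinder at (2, 13) contributes a regular 8-gon of circumradius 4.5 (perimeter = 2·8·4.500·sin(180°/8) = 27.55 mm); Subtracting the remaining from the first: starting from the 8.5×27 cube, the r=4.5 cylinder at (2, 13) partially overlaps it — only the 44.98 mm² overlap (of its 57.28 mm²) is removed, clipping the outline — boundary = 81.76 mm. Overall, the cross-section is a single solid region. Total boundary length (outer) = 81.76 mm.

81.76 mm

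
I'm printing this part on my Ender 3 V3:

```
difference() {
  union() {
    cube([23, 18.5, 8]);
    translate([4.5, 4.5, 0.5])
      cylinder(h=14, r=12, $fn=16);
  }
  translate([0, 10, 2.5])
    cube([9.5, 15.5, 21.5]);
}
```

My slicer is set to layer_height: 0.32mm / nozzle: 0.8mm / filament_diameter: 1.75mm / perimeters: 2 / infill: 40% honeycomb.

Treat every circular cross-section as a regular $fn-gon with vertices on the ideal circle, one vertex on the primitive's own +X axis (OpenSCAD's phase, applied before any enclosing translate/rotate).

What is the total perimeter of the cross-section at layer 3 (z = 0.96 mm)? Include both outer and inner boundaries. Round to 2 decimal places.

At z = 0.96 mm: the cube is present — its section is the full 23×18.5 rectangle (perimeter 83.00 mm); the r=12 cylinder at (4.5, 4.5) contributes a regular 16-gon of circumradius 12 (perimeter = 2·16·12.000·sin(180°/16) = 74.91 mm); Combining (union): the regions partially overlap (shared area 234.43 mm²), so the edge portions inside another operand are dropped and the merged outline is re-measured after clipping — boundary = 98.80 mm; the cube at (0, 10) is not intersected at this z (z outside [2.5, 24]); Taking the first minus the rest: none of the subtracted shapes is present at this height, so that combined region is unchanged — boundary = 98.80 mm. Overall, the cross-section is a single solid region. Total boundary length (outer) = 98.80 mm.

98.80 mm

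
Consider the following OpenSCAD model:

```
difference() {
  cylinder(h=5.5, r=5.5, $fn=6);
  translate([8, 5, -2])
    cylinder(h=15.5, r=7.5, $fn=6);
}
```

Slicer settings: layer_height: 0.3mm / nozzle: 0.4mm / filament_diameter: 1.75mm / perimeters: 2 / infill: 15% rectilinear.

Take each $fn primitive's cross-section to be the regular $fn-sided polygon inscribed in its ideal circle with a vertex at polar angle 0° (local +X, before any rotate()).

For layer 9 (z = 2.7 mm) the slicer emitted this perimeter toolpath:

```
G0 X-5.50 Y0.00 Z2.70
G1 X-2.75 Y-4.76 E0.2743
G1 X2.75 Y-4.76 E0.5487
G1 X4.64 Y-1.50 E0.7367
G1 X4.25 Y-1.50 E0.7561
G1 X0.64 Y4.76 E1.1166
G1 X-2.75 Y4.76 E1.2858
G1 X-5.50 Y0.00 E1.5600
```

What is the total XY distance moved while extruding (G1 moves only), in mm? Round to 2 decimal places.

Sum the Euclidean lengths of each G1 segment: total = 31.27 mm.

31.27 mm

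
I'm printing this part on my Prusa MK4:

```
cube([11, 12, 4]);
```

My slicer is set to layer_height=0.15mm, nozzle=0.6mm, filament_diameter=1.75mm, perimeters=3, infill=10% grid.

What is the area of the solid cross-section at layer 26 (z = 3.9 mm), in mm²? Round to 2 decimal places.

132.00 mm²

At z = 3.9 mm: the 11×12 cube contributes its full rectangle (area 132.00 mm²). Overall, the cross-section is a single solid region. Net area = 132.00 mm².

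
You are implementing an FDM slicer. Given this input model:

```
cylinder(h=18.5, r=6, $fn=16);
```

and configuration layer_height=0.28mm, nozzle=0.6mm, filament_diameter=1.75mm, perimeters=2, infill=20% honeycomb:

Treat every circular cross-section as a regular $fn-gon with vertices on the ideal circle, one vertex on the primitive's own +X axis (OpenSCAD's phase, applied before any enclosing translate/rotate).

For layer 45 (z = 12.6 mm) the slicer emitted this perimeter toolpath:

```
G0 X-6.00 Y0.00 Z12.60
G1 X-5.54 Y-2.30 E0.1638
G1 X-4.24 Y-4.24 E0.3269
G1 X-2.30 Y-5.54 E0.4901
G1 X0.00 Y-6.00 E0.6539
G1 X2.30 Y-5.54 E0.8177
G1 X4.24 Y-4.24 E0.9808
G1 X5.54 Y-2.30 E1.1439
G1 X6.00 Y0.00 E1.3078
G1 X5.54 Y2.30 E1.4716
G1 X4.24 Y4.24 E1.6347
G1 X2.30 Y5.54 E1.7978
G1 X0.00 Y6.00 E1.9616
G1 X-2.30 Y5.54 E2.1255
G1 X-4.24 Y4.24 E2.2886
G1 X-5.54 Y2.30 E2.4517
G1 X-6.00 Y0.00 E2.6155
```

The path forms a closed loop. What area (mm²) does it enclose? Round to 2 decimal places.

Apply the shoelace formula to the sequence of (X, Y) vertices; enclosed area = 110.15 mm².

110.15 mm²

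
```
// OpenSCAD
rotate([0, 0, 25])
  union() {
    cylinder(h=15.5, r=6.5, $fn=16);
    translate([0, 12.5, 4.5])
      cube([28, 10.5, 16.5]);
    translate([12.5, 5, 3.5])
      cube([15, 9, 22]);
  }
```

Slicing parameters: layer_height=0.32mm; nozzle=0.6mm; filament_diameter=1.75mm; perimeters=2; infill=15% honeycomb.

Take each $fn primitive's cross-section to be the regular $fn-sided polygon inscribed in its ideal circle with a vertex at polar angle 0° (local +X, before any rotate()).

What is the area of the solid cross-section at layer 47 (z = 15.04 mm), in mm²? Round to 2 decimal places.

535.85 mm²

At z = 15.04 mm: the r=6.5 cylinder gives a regular 16-gon of circumradius 6.5 (constant along its height) (area = (16/2)·6.500²·sin(360°/16) = 129.35 mm²); the cube at (0, 12.5) (footprint 28×10.5) is included at this height (area 294.00 mm²); the 15×9 cube at (12.5, 5) contributes its full rectangle (area 135.00 mm²); Merging all regions: the regions partially overlap — summed areas 558.35 mm² minus the doubly-counted overlap 22.50 mm² gives 535.85 mm² — area = 535.85 mm²; (rotated 25° about Z; rotation is an isometry so areas/perimeters/island counts are preserved). Overall, the cross-section has 2 separate islands. Net area = 535.85 mm².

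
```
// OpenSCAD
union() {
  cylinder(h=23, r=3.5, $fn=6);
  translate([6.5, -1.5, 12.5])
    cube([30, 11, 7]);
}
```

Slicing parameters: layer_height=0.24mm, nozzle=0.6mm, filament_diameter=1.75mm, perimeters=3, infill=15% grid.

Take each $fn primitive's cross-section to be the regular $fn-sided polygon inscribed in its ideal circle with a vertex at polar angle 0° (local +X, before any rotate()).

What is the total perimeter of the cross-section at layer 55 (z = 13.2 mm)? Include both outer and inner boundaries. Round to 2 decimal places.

At z = 13.2 mm: the r=3.5 cylinder gives a regular 6-gon of circumradius 3.5 (constant along its height) (perimeter = 2·6·3.500·sin(180°/6) = 21.00 mm); the 30×11 cube at (6.5, -1.5) contributes its full rectangle (perimeter 82.00 mm); Taking the union: the 2 present regions are separate (no shared area or edge), so areas and boundary lengths simply add and each stays a separate island — boundary = 103.00 mm. Overall, the cross-section has 2 separate islands. Total boundary length (outer) = 103.00 mm.

103.00 mm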